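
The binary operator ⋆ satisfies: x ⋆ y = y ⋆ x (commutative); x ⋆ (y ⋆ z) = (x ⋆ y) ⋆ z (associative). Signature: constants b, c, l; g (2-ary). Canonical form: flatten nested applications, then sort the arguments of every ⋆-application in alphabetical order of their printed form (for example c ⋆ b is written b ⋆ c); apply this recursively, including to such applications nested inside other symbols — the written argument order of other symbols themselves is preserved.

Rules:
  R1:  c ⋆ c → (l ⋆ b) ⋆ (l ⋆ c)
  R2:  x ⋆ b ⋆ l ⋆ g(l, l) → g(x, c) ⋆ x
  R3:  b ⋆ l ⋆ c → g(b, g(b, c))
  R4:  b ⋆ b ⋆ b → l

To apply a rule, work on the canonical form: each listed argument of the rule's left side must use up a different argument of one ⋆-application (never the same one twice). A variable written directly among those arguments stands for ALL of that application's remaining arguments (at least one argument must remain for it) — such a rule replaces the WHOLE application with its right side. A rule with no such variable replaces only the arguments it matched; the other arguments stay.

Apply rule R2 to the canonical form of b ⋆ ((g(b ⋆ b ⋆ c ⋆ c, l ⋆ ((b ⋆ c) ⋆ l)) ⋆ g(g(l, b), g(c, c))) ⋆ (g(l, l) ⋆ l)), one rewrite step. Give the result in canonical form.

Canonical form:  b ⋆ g(b ⋆ b ⋆ c ⋆ c, b ⋆ c ⋆ l ⋆ l) ⋆ g(g(l, b), g(c, c)) ⋆ g(l, l) ⋆ l
Apply R2:  consuming b, g(l, l), l;  x := g(b ⋆ b ⋆ c ⋆ c, b ⋆ c ⋆ l ⋆ l) ⋆ g(g(l, b), g(c, c))
The extension variable absorbs all remaining arguments, so the whole application is rewritten.
Giving:  g(b ⋆ b ⋆ c ⋆ c, b ⋆ c ⋆ l ⋆ l) ⋆ g(g(b ⋆ b ⋆ c ⋆ c, b ⋆ c ⋆ l ⋆ l) ⋆ g(g(l, b), g(c, c)), c) ⋆ g(g(l, b), g(c, c))

Answer: g(b ⋆ b ⋆ c ⋆ c, b ⋆ c ⋆ l ⋆ l) ⋆ g(g(b ⋆ b ⋆ c ⋆ c, b ⋆ c ⋆ l ⋆ l) ⋆ g(g(l, b), g(c, c)), c) ⋆ g(g(l, b), g(c, c))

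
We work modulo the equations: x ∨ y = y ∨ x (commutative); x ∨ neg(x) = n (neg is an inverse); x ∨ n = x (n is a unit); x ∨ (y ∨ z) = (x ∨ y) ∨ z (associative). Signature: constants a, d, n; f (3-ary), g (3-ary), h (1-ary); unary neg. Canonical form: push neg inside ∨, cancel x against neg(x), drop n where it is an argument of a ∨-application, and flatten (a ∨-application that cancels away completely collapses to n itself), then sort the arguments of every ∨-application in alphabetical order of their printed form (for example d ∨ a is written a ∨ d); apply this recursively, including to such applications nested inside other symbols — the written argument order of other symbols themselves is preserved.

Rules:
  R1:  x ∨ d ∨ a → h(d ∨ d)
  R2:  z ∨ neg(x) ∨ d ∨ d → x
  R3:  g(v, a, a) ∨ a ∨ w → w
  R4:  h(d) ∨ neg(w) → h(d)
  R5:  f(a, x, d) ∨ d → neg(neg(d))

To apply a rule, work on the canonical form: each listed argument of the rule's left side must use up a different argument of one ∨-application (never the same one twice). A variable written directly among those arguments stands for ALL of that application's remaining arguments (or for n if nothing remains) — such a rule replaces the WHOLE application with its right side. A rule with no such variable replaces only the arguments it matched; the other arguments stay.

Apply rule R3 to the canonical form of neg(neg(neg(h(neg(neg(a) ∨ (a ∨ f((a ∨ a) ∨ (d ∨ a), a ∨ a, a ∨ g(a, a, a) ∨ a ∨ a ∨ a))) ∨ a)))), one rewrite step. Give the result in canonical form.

Answer: neg(h(a ∨ neg(f(a ∨ a ∨ a ∨ d, a ∨ a, a ∨ a ∨ a))))

Derivation:
Canonical form:  neg(h(a ∨ neg(f(a ∨ a ∨ a ∨ d, a ∨ a, a ∨ a ∨ a ∨ a ∨ g(a, a, a)))))
R3 matches:  uses a, g(a, a, a);  v := a, w := a ∨ a ∨ a
Every leftover argument binds to the variable; the entire application is replaced.
Result:  neg(h(a ∨ neg(f(a ∨ a ∨ a ∨ d, a ∨ a, a ∨ a ∨ a))))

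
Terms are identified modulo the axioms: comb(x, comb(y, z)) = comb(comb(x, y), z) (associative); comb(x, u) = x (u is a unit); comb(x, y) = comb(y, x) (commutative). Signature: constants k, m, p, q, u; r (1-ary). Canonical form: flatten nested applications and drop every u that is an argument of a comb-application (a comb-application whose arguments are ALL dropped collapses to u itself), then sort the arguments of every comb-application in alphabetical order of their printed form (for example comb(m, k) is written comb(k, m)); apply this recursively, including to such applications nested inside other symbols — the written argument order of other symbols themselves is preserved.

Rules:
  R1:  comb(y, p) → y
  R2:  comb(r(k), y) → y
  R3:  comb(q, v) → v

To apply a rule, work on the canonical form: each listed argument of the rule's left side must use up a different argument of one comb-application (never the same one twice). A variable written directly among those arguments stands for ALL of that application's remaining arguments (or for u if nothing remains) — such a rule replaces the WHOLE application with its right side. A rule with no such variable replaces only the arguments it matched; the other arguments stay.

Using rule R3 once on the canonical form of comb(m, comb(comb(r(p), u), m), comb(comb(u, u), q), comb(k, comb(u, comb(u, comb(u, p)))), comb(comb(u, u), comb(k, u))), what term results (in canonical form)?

Canonical form:  comb(k, k, m, m, p, q, r(p))
Match R3:  consume q;  v := comb(k, k, m, m, p, r(p))
The variable takes the whole remainder — replace the entire application.
Giving:  comb(k, k, m, m, p, r(p))

Answer: comb(k, k, m, m, p, r(p))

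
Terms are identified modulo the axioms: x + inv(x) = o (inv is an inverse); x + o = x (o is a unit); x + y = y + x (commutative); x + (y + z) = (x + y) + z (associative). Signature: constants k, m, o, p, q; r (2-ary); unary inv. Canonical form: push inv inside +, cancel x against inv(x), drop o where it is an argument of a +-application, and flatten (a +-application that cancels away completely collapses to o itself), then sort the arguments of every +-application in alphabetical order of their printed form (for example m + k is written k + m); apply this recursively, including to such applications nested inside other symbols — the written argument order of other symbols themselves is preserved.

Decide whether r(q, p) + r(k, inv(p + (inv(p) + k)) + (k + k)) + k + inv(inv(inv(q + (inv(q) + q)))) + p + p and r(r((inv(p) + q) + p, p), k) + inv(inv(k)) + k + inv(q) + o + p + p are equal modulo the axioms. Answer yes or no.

Answer: no — inv(q) + k + p + p + r(k, k) + r(q, p) vs inv(q) + k + k + p + p + r(r(q, p), k)

Derivation:
Left:  r(q, p) + r(k, inv(p + (inv(p) + k)) + (k + k)) + k + inv(inv(inv(q + (inv(q) + q)))) + p + p
  Push inv inside:  distribute inv over + and collapse double inv
  Collect terms:  r(q, p) + r(k, k) + k + inv(q) + p + p
  Order the arguments:  inv(q) + k + p + p + r(k, k) + r(q, p)
Right:  r(r((inv(p) + q) + p, p), k) + inv(inv(k)) + k + inv(q) + o + p + p
  Push inv inside:  distribute inv over + and collapse double inv
  Collect:  r(r(q, p), k) + k + k + inv(q) + p + p
  Sort arguments:  inv(q) + k + k + p + p + r(r(q, p), k)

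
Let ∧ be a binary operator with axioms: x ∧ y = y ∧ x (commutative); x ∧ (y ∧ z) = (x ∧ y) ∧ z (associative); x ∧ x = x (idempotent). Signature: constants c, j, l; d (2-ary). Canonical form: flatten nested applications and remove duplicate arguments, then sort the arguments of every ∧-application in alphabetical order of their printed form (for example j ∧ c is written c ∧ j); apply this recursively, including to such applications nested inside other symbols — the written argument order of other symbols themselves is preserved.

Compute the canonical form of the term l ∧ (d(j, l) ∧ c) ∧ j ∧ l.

Un-nest:  l ∧ d(j, l) ∧ c ∧ j ∧ l
Drop duplicates:  drop duplicate l
Sort:  c ∧ d(j, l) ∧ j ∧ l

Answer: c ∧ d(j, l) ∧ j ∧ l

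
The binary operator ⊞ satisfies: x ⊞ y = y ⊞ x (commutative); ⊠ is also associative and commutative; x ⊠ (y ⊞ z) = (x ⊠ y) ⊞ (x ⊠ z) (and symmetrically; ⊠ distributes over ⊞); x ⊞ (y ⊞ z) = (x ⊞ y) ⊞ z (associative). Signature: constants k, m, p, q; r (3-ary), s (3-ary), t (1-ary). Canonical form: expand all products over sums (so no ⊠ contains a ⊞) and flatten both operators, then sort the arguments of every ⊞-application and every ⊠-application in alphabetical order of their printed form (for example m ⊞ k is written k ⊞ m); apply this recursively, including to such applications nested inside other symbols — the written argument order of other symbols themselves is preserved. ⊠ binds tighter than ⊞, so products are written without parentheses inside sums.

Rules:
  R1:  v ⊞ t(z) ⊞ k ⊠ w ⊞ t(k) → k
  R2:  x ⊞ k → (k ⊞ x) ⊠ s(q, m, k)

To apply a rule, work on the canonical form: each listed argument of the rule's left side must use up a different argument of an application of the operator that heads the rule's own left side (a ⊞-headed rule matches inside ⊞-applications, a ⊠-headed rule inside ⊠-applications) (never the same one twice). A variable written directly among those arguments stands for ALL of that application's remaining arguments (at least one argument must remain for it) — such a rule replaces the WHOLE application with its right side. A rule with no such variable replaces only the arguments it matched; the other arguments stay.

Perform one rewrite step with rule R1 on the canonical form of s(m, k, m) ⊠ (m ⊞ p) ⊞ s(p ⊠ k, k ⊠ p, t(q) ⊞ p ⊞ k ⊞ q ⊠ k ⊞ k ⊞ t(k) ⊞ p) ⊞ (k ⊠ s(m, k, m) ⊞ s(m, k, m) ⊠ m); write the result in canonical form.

Canonical form:  k ⊠ s(m, k, m) ⊞ m ⊠ s(m, k, m) ⊞ m ⊠ s(m, k, m) ⊞ p ⊠ s(m, k, m) ⊞ s(k ⊠ p, k ⊠ p, k ⊞ k ⊞ k ⊠ q ⊞ p ⊞ p ⊞ t(k) ⊞ t(q))
Apply R1:  consuming k ⊠ q, t(k), t(q);  v := k ⊞ k ⊞ p ⊞ p, w := q, z := q
The variable takes the whole remainder — replace the entire application.
Giving:  k ⊠ s(m, k, m) ⊞ m ⊠ s(m, k, m) ⊞ m ⊠ s(m, k, m) ⊞ p ⊠ s(m, k, m) ⊞ s(k ⊠ p, k ⊠ p, k)

Answer: k ⊠ s(m, k, m) ⊞ m ⊠ s(m, k, m) ⊞ m ⊠ s(m, k, m) ⊞ p ⊠ s(m, k, m) ⊞ s(k ⊠ p, k ⊠ p, k)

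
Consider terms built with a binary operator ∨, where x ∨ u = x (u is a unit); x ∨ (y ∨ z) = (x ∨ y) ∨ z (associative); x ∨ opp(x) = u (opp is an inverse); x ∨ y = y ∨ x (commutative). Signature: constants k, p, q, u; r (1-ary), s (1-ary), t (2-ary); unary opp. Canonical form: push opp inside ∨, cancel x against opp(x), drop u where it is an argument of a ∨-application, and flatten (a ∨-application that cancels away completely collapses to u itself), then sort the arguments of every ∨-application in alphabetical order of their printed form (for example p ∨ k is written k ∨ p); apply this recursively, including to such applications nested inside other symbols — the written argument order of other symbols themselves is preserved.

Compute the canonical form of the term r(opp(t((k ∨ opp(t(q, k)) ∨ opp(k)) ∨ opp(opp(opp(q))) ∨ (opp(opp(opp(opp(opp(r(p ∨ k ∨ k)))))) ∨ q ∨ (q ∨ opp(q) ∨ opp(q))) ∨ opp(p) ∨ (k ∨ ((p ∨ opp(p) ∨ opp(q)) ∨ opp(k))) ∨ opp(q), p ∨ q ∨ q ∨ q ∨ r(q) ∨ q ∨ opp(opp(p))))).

Descend into:  (k ∨ opp(t(q, k)) ∨ opp(k)) ∨ opp(opp(opp(q))) ∨ (opp(opp(opp(opp(opp(r(p ∨ k ∨ k)))))) ∨ q ∨ (q ∨ opp(q) ∨ opp(q))) ∨ opp(p) ∨ (k ∨ ((p ∨ opp(p) ∨ opp(q)) ∨ opp(k))) ∨ opp(q)
Push opp inside:  distribute opp over ∨ and collapse double opp
Cancel inverse pairs:  k cancels
Collect terms:  opp(t(q, k)) ∨ opp(q) ∨ opp(q) ∨ opp(q) ∨ opp(r(k ∨ k ∨ p)) ∨ opp(p)
Sort:  opp(p) ∨ opp(q) ∨ opp(q) ∨ opp(q) ∨ opp(r(k ∨ k ∨ p)) ∨ opp(t(q, k))
Put back:  r(opp(t(opp(p) ∨ opp(q) ∨ opp(q) ∨ opp(q) ∨ opp(r(k ∨ k ∨ p)) ∨ opp(t(q, k)), p ∨ p ∨ q ∨ q ∨ q ∨ q ∨ r(q))))

Answer: r(opp(t(opp(p) ∨ opp(q) ∨ opp(q) ∨ opp(q) ∨ opp(r(k ∨ k ∨ p)) ∨ opp(t(q, k)), p ∨ p ∨ q ∨ q ∨ q ∨ q ∨ r(q))))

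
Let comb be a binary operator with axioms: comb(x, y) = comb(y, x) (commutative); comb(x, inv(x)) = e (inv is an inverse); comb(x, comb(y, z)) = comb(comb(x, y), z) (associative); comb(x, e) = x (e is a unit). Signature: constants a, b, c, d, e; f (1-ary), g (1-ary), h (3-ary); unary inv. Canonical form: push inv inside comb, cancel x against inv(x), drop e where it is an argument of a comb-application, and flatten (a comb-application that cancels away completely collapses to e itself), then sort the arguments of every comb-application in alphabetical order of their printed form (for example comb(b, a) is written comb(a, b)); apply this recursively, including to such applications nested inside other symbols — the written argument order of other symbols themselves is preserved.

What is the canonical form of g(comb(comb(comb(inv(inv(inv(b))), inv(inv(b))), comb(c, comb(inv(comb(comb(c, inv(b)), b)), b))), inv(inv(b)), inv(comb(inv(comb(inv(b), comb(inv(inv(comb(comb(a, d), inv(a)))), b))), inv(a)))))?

Answer: g(comb(a, b, b, d))

Derivation:
Focus inside:  comb(comb(comb(inv(inv(inv(b))), inv(inv(b))), comb(c, comb(inv(comb(comb(c, inv(b)), b)), b))), inv(inv(b)), inv(comb(inv(comb(inv(b), comb(inv(inv(comb(comb(a, d), inv(a)))), b))), inv(a))))
Push inv inside:  distribute inv over comb and collapse double inv
Cancel inverse pairs:  c cancels
Collect:  comb(b, b, a, d)
Sort:  comb(a, b, b, d)
Put back:  g(comb(a, b, b, d))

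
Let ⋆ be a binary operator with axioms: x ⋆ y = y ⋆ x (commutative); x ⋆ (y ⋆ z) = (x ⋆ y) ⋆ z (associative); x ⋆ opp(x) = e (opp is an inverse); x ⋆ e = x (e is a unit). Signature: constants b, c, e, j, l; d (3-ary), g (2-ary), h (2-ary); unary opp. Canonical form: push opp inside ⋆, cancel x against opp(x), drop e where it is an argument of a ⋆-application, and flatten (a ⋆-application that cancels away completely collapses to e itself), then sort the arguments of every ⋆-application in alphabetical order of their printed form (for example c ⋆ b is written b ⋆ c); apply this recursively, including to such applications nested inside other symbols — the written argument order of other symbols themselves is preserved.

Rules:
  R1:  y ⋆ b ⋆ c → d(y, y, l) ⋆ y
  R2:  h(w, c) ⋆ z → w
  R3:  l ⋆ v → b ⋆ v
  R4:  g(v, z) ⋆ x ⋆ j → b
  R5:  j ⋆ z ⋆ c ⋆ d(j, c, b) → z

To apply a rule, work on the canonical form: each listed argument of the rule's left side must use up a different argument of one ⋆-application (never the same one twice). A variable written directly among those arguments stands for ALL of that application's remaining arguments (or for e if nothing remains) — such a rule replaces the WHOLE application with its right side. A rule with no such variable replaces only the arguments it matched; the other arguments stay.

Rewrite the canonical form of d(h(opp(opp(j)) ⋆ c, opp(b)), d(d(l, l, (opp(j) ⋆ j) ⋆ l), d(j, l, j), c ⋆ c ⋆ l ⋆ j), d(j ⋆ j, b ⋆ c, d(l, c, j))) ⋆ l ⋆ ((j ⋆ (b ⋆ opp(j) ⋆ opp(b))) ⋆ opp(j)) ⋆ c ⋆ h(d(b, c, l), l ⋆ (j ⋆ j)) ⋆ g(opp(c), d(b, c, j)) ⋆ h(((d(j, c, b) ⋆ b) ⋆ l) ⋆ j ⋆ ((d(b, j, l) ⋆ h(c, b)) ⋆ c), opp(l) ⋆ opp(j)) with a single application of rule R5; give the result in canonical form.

Canonical form:  c ⋆ d(h(c ⋆ j, opp(b)), d(d(l, l, l), d(j, l, j), c ⋆ c ⋆ j ⋆ l), d(j ⋆ j, b ⋆ c, d(l, c, j))) ⋆ g(opp(c), d(b, c, j)) ⋆ h(b ⋆ c ⋆ d(b, j, l) ⋆ d(j, c, b) ⋆ h(c, b) ⋆ j ⋆ l, opp(j) ⋆ opp(l)) ⋆ h(d(b, c, l), j ⋆ j ⋆ l) ⋆ l ⋆ opp(j)
R5 matches:  uses c, d(j, c, b), j;  z := b ⋆ d(b, j, l) ⋆ h(c, b) ⋆ l
Every leftover argument binds to the variable; the entire application is replaced.
Result:  c ⋆ d(h(c ⋆ j, opp(b)), d(d(l, l, l), d(j, l, j), c ⋆ c ⋆ j ⋆ l), d(j ⋆ j, b ⋆ c, d(l, c, j))) ⋆ g(opp(c), d(b, c, j)) ⋆ h(b ⋆ d(b, j, l) ⋆ h(c, b) ⋆ l, opp(j) ⋆ opp(l)) ⋆ h(d(b, c, l), j ⋆ j ⋆ l) ⋆ l ⋆ opp(j)

Answer: c ⋆ d(h(c ⋆ j, opp(b)), d(d(l, l, l), d(j, l, j), c ⋆ c ⋆ j ⋆ l), d(j ⋆ j, b ⋆ c, d(l, c, j))) ⋆ g(opp(c), d(b, c, j)) ⋆ h(b ⋆ d(b, j, l) ⋆ h(c, b) ⋆ l, opp(j) ⋆ opp(l)) ⋆ h(d(b, c, l), j ⋆ j ⋆ l) ⋆ l ⋆ opp(j)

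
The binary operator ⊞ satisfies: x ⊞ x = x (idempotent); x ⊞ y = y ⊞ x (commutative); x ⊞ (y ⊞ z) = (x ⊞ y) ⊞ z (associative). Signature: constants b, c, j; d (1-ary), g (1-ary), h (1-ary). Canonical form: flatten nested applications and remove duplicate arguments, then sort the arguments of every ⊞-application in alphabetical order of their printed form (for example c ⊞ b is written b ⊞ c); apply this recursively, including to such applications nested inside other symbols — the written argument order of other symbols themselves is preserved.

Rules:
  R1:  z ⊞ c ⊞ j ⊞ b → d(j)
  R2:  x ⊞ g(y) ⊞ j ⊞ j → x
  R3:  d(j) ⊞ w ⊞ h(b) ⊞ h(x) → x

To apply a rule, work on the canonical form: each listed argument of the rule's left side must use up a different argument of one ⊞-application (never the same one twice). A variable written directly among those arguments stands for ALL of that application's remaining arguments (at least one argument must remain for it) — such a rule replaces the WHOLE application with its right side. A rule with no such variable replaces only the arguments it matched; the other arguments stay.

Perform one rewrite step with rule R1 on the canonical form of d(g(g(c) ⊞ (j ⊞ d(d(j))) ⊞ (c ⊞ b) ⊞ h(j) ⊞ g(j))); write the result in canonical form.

Canonical form:  d(g(b ⊞ c ⊞ d(d(j)) ⊞ g(c) ⊞ g(j) ⊞ h(j) ⊞ j))
Match R1:  consume b, c, j;  z := d(d(j)) ⊞ g(c) ⊞ g(j) ⊞ h(j)
The extension variable absorbs all remaining arguments, so the whole application is rewritten.
Result:  d(g(d(j)))

Answer: d(g(d(j)))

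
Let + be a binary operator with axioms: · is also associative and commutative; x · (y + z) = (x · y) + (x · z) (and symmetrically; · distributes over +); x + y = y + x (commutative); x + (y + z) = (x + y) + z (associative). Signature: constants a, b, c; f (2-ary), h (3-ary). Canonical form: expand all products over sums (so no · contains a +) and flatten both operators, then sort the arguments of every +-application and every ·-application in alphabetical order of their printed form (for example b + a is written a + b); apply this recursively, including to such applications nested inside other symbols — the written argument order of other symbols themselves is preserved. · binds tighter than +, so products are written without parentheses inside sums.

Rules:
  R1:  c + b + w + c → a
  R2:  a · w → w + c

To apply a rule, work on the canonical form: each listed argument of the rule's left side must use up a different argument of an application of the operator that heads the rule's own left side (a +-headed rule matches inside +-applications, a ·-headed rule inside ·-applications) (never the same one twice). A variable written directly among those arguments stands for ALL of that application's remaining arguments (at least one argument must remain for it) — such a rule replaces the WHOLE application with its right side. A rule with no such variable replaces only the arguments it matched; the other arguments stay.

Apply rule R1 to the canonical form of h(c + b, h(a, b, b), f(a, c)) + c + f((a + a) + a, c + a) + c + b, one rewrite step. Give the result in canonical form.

Answer: a

Derivation:
Canonical form:  b + c + c + f(a + a + a, a + c) + h(b + c, h(a, b, b), f(a, c))
Apply R1:  consuming b, c, c;  w := f(a + a + a, a + c) + h(b + c, h(a, b, b), f(a, c))
Every leftover argument binds to the variable; the entire application is replaced.
Result:  a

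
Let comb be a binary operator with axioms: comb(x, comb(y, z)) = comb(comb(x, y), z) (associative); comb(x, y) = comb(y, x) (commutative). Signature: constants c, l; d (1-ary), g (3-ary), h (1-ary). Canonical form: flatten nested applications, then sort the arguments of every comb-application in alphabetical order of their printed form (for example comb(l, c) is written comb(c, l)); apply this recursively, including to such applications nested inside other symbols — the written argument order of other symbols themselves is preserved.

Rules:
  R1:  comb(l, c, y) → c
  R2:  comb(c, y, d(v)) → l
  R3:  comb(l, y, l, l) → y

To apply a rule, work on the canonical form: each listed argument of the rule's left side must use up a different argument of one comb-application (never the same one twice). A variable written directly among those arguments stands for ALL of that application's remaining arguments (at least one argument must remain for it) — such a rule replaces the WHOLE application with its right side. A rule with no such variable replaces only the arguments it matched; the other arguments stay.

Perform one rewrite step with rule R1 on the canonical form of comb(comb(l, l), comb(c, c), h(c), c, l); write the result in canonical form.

Answer: c

Derivation:
Canonical form:  comb(c, c, c, h(c), l, l, l)
Apply R1:  consuming c, l;  y := comb(c, c, h(c), l, l)
Every leftover argument binds to the variable; the entire application is replaced.
Result:  c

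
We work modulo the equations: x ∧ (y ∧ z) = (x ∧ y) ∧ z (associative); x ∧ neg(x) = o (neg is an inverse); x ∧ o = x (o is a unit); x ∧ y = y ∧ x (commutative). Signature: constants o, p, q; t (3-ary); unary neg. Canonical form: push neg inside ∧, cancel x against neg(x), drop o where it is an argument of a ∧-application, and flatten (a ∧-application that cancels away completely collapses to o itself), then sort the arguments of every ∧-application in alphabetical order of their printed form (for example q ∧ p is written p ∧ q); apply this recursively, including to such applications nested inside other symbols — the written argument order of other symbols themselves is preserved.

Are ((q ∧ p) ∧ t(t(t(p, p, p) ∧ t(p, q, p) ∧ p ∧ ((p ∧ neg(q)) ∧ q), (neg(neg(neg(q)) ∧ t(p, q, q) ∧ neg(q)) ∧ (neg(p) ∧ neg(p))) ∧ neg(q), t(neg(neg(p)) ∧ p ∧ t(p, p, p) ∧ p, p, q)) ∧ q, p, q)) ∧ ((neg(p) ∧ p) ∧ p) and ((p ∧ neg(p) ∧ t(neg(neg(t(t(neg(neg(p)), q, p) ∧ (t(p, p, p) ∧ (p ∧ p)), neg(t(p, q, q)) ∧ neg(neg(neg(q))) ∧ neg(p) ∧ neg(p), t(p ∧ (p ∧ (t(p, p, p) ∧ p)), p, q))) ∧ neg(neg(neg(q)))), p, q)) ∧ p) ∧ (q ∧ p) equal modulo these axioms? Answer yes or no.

Left:  ((q ∧ p) ∧ t(t(t(p, p, p) ∧ t(p, q, p) ∧ p ∧ ((p ∧ neg(q)) ∧ q), (neg(neg(neg(q)) ∧ t(p, q, q) ∧ neg(q)) ∧ (neg(p) ∧ neg(p))) ∧ neg(q), t(neg(neg(p)) ∧ p ∧ t(p, p, p) ∧ p, p, q)) ∧ q, p, q)) ∧ ((neg(p) ∧ p) ∧ p)
  Push neg inside:  distribute neg over ∧ and collapse double neg
  Collect terms:  q ∧ p ∧ p ∧ t(q ∧ t(p ∧ p ∧ t(p, p, p) ∧ t(p, q, p), neg(p) ∧ neg(p) ∧ neg(q) ∧ neg(t(p, q, q)), t(p ∧ p ∧ p ∧ t(p, p, p), p, q)), p, q)
  Sort:  p ∧ p ∧ q ∧ t(q ∧ t(p ∧ p ∧ t(p, p, p) ∧ t(p, q, p), neg(p) ∧ neg(p) ∧ neg(q) ∧ neg(t(p, q, q)), t(p ∧ p ∧ p ∧ t(p, p, p), p, q)), p, q)
Right:  ((p ∧ neg(p) ∧ t(neg(neg(t(t(neg(neg(p)), q, p) ∧ (t(p, p, p) ∧ (p ∧ p)), neg(t(p, q, q)) ∧ neg(neg(neg(q))) ∧ neg(p) ∧ neg(p), t(p ∧ (p ∧ (t(p, p, p) ∧ p)), p, q))) ∧ neg(neg(neg(q)))), p, q)) ∧ p) ∧ (q ∧ p)
  Push neg inside:  distribute neg over ∧ and collapse double neg
  Combine occurrences:  p ∧ p ∧ t(q ∧ t(p ∧ p ∧ t(p, p, p) ∧ t(p, q, p), neg(p) ∧ neg(p) ∧ neg(q) ∧ neg(t(p, q, q)), t(p ∧ p ∧ p ∧ t(p, p, p), p, q)), p, q) ∧ q
  Sort:  p ∧ p ∧ q ∧ t(q ∧ t(p ∧ p ∧ t(p, p, p) ∧ t(p, q, p), neg(p) ∧ neg(p) ∧ neg(q) ∧ neg(t(p, q, q)), t(p ∧ p ∧ p ∧ t(p, p, p), p, q)), p, q)

Answer: yes — both canonical forms are p ∧ p ∧ q ∧ t(q ∧ t(p ∧ p ∧ t(p, p, p) ∧ t(p, q, p), neg(p) ∧ neg(p) ∧ neg(q) ∧ neg(t(p, q, q)), t(p ∧ p ∧ p ∧ t(p, p, p), p, q)), p, q)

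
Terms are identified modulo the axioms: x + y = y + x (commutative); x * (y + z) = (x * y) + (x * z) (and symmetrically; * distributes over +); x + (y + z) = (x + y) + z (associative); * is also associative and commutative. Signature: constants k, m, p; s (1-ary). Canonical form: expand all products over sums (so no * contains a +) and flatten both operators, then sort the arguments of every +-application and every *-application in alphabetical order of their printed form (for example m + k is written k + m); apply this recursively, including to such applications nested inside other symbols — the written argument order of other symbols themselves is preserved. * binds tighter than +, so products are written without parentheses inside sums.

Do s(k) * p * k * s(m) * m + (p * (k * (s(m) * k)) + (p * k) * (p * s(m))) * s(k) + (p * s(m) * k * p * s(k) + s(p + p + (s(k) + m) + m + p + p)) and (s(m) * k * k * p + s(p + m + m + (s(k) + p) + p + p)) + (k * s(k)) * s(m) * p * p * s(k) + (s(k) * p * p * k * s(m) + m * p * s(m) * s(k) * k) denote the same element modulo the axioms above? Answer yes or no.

Left:  s(k) * p * k * s(m) * m + (p * (k * (s(m) * k)) + (p * k) * (p * s(m))) * s(k) + (p * s(m) * k * p * s(k) + s(p + p + (s(k) + m) + m + p + p))
  Distribute:  k * m * p * s(k) * s(m) + k * k * p * s(k) * s(m) + k * p * p * s(k) * s(m) + k * p * p * s(k) * s(m) + s(m + m + p + p + p + p + s(k))
  Sort arguments:  k * k * p * s(k) * s(m) + k * m * p * s(k) * s(m) + k * p * p * s(k) * s(m) + k * p * p * s(k) * s(m) + s(m + m + p + p + p + p + s(k))
Right:  (s(m) * k * k * p + s(p + m + m + (s(k) + p) + p + p)) + (k * s(k)) * s(m) * p * p * s(k) + (s(k) * p * p * k * s(m) + m * p * s(m) * s(k) * k)
  Flatten:  k * k * p * s(m) + s(m + m + p + p + p + p + s(k)) + k * p * p * s(k) * s(k) * s(m) + k * p * p * s(k) * s(m) + k * m * p * s(k) * s(m)
  Sort:  k * k * p * s(m) + k * m * p * s(k) * s(m) + k * p * p * s(k) * s(k) * s(m) + k * p * p * s(k) * s(m) + s(m + m + p + p + p + p + s(k))

Answer: no — k * k * p * s(k) * s(m) + k * m * p * s(k) * s(m) + k * p * p * s(k) * s(m) + k * p * p * s(k) * s(m) + s(m + m + p + p + p + p + s(k)) vs k * k * p * s(m) + k * m * p * s(k) * s(m) + k * p * p * s(k) * s(k) * s(m) + k * p * p * s(k) * s(m) + s(m + m + p + p + p + p + s(k))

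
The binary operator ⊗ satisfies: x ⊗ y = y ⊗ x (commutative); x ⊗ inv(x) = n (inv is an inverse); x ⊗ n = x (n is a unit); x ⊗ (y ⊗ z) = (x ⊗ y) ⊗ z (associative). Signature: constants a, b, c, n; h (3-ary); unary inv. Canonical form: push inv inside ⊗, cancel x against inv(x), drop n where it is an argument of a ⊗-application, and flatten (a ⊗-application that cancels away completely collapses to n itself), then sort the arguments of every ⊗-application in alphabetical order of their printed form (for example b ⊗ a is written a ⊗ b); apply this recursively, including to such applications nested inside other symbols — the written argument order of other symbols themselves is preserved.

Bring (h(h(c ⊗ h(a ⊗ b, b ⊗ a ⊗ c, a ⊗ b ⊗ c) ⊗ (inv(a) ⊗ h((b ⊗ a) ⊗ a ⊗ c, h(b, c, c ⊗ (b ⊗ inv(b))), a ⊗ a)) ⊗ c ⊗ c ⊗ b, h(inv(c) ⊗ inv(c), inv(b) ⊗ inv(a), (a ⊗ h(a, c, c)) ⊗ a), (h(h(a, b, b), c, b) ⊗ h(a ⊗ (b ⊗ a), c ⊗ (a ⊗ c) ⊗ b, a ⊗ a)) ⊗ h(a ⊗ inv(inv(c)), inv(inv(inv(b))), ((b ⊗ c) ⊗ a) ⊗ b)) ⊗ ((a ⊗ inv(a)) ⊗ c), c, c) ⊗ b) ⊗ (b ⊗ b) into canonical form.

Push inv inside:  distribute inv over ⊗ and collapse double inv
Collect:  h(c ⊗ h(b ⊗ c ⊗ c ⊗ c ⊗ h(a ⊗ a ⊗ b ⊗ c, h(b, c, c), a ⊗ a) ⊗ h(a ⊗ b, a ⊗ b ⊗ c, a ⊗ b ⊗ c) ⊗ inv(a), h(inv(c) ⊗ inv(c), inv(a) ⊗ inv(b), a ⊗ a ⊗ h(a, c, c)), h(a ⊗ a ⊗ b, a ⊗ b ⊗ c ⊗ c, a ⊗ a) ⊗ h(a ⊗ c, inv(b), a ⊗ b ⊗ b ⊗ c) ⊗ h(h(a, b, b), c, b)), c, c) ⊗ b ⊗ b ⊗ b
Order the arguments:  b ⊗ b ⊗ b ⊗ h(c ⊗ h(b ⊗ c ⊗ c ⊗ c ⊗ h(a ⊗ a ⊗ b ⊗ c, h(b, c, c), a ⊗ a) ⊗ h(a ⊗ b, a ⊗ b ⊗ c, a ⊗ b ⊗ c) ⊗ inv(a), h(inv(c) ⊗ inv(c), inv(a) ⊗ inv(b), a ⊗ a ⊗ h(a, c, c)), h(a ⊗ a ⊗ b, a ⊗ b ⊗ c ⊗ c, a ⊗ a) ⊗ h(a ⊗ c, inv(b), a ⊗ b ⊗ b ⊗ c) ⊗ h(h(a, b, b), c, b)), c, c)

Answer: b ⊗ b ⊗ b ⊗ h(c ⊗ h(b ⊗ c ⊗ c ⊗ c ⊗ h(a ⊗ a ⊗ b ⊗ c, h(b, c, c), a ⊗ a) ⊗ h(a ⊗ b, a ⊗ b ⊗ c, a ⊗ b ⊗ c) ⊗ inv(a), h(inv(c) ⊗ inv(c), inv(a) ⊗ inv(b), a ⊗ a ⊗ h(a, c, c)), h(a ⊗ a ⊗ b, a ⊗ b ⊗ c ⊗ c, a ⊗ a) ⊗ h(a ⊗ c, inv(b), a ⊗ b ⊗ b ⊗ c) ⊗ h(h(a, b, b), c, b)), c, c)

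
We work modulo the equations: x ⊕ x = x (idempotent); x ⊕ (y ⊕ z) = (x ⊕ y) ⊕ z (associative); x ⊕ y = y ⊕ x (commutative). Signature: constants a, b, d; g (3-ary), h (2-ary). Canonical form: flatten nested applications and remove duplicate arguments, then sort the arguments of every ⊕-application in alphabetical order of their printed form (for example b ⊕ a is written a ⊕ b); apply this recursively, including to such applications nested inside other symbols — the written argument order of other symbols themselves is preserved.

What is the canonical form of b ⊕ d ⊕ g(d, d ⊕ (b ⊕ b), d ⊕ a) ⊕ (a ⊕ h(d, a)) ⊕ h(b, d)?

Answer: a ⊕ b ⊕ d ⊕ g(d, b ⊕ d, a ⊕ d) ⊕ h(b, d) ⊕ h(d, a)

Derivation:
Flatten:  b ⊕ d ⊕ g(d, d ⊕ (b ⊕ b), d ⊕ a) ⊕ a ⊕ h(d, a) ⊕ h(b, d)
Simplify inside:  g(d, d ⊕ (b ⊕ b), d ⊕ a)  →  g(d, b ⊕ d, a ⊕ d)
Sort:  a ⊕ b ⊕ d ⊕ g(d, b ⊕ d, a ⊕ d) ⊕ h(b, d) ⊕ h(d, a)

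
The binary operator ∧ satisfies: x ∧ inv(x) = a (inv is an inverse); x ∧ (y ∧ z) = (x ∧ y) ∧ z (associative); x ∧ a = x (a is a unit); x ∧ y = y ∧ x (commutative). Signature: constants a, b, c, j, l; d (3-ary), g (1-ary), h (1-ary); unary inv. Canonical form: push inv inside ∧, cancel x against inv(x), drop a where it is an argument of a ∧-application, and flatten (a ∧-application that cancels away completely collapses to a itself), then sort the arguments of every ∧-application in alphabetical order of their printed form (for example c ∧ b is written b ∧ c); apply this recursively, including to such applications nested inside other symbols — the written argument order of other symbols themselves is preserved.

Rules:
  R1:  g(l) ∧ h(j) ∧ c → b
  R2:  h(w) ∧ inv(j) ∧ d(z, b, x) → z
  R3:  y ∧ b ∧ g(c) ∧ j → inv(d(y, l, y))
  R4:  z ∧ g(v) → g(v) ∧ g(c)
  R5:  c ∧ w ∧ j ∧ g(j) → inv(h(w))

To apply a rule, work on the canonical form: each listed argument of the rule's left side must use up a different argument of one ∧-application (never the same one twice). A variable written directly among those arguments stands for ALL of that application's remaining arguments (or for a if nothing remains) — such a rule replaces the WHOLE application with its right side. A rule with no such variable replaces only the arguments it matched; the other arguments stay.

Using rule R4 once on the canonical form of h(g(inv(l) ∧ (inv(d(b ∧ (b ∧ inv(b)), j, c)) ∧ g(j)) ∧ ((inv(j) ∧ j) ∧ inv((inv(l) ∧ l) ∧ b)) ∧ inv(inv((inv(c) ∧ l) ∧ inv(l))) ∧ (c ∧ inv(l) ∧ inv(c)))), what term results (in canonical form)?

Canonical form:  h(g(g(j) ∧ inv(b) ∧ inv(c) ∧ inv(d(b, j, c)) ∧ inv(l) ∧ inv(l)))
R4 matches:  uses g(j);  v := j, z := inv(b) ∧ inv(c) ∧ inv(d(b, j, c)) ∧ inv(l) ∧ inv(l)
The extension variable absorbs all remaining arguments, so the whole application is rewritten.
Giving:  h(g(g(c) ∧ g(j)))

Answer: h(g(g(c) ∧ g(j)))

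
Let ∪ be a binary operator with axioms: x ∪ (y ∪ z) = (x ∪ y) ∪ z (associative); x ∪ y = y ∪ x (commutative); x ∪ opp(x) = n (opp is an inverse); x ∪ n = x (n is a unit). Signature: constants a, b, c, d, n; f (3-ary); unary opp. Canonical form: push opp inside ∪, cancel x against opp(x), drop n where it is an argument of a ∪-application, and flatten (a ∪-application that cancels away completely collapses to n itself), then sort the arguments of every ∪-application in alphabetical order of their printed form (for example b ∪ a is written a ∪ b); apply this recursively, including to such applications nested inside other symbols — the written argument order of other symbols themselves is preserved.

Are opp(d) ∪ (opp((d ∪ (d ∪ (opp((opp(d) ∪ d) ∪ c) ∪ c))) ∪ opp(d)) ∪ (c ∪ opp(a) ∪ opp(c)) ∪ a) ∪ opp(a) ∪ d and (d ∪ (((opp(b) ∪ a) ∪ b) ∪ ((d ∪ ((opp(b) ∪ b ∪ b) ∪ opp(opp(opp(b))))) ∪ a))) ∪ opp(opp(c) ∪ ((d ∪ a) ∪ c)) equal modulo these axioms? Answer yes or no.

Answer: no — opp(a) ∪ opp(d) vs a ∪ d

Derivation:
Left:  opp(d) ∪ (opp((d ∪ (d ∪ (opp((opp(d) ∪ d) ∪ c) ∪ c))) ∪ opp(d)) ∪ (c ∪ opp(a) ∪ opp(c)) ∪ a) ∪ opp(a) ∪ d
  Push opp inside:  distribute opp over ∪ and collapse double opp
  Inverses cancel:  c cancels
  Collect:  opp(d) ∪ opp(a)
  Sort arguments:  opp(a) ∪ opp(d)
Right:  (d ∪ (((opp(b) ∪ a) ∪ b) ∪ ((d ∪ ((opp(b) ∪ b ∪ b) ∪ opp(opp(opp(b))))) ∪ a))) ∪ opp(opp(c) ∪ ((d ∪ a) ∪ c))
  Push opp inside:  distribute opp over ∪ and collapse double opp
  Cancel:  b cancels; c cancels
  Combine occurrences:  d ∪ a
  Sort:  a ∪ d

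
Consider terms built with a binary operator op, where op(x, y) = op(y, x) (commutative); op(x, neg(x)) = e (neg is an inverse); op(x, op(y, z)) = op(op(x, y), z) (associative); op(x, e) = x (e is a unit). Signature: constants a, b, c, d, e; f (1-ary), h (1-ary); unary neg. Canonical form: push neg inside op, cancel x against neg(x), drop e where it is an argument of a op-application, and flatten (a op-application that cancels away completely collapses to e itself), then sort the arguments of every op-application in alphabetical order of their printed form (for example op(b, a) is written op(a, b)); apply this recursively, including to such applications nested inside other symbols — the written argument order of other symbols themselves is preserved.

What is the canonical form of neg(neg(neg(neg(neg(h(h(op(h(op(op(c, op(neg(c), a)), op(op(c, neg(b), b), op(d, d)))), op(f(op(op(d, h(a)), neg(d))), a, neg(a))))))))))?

Answer: neg(h(h(op(f(h(a)), h(op(a, c, d, d))))))

Derivation:
Push neg inside:  distribute neg over op and collapse double neg
Collect:  neg(h(h(op(f(h(a)), h(op(a, c, d, d))))))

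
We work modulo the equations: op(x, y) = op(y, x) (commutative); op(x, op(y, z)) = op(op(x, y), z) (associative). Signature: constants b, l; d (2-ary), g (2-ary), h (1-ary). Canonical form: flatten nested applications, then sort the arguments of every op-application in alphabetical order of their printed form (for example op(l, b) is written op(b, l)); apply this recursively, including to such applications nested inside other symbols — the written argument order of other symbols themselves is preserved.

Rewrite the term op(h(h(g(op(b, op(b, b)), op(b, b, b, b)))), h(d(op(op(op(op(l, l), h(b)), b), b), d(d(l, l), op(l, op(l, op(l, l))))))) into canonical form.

Answer: op(h(d(op(b, b, h(b), l, l), d(d(l, l), op(l, l, l, l)))), h(h(g(op(b, b, b), op(b, b, b, b)))))

Derivation:
Canonicalize subterm:  h(h(g(op(b, op(b, b)), op(b, b, b, b))))  →  h(h(g(op(b, b, b), op(b, b, b, b))))
Inside:  h(d(op(op(op(op(l, l), h(b)), b), b), d(d(l, l), op(l, op(l, op(l, l))))))  →  h(d(op(b, b, h(b), l, l), d(d(l, l), op(l, l, l, l))))
Order the arguments:  op(h(d(op(b, b, h(b), l, l), d(d(l, l), op(l, l, l, l)))), h(h(g(op(b, b, b), op(b, b, b, b)))))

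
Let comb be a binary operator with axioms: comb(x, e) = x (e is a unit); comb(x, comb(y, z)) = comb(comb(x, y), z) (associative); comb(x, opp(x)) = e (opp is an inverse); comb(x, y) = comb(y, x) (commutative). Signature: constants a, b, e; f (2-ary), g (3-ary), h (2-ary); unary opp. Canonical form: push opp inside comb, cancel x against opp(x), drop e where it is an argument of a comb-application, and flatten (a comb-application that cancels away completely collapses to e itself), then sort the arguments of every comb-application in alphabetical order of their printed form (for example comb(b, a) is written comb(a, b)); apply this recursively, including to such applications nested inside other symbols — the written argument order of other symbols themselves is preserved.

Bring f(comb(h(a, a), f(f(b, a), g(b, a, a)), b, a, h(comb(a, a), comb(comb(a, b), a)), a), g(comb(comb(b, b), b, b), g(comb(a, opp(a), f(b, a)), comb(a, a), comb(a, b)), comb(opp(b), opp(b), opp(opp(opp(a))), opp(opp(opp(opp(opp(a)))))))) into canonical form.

Answer: f(comb(a, a, b, f(f(b, a), g(b, a, a)), h(a, a), h(comb(a, a), comb(a, a, b))), g(comb(b, b, b, b), g(f(b, a), comb(a, a), comb(a, b)), comb(opp(a), opp(a), opp(b), opp(b))))

Derivation:
Work inside:  comb(h(a, a), f(f(b, a), g(b, a, a)), b, a, h(comb(a, a), comb(comb(a, b), a)), a)
Combine occurrences:  comb(h(a, a), f(f(b, a), g(b, a, a)), b, a, a, h(comb(a, a), comb(a, a, b)))
Sort:  comb(a, a, b, f(f(b, a), g(b, a, a)), h(a, a), h(comb(a, a), comb(a, a, b)))
Rebuild:  f(comb(a, a, b, f(f(b, a), g(b, a, a)), h(a, a), h(comb(a, a), comb(a, a, b))), g(comb(b, b, b, b), g(f(b, a), comb(a, a), comb(a, b)), comb(opp(a), opp(a), opp(b), opp(b))))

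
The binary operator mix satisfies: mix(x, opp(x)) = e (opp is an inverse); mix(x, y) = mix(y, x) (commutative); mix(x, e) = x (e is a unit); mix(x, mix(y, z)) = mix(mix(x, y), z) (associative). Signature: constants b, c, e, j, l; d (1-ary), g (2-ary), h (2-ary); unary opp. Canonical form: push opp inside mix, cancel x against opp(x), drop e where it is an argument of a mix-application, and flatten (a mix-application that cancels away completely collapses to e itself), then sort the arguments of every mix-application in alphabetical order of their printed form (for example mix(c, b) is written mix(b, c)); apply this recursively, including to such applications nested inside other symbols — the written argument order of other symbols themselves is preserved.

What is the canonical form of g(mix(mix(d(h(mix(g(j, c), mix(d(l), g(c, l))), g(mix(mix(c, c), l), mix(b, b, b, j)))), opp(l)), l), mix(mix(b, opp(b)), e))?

Answer: g(d(h(mix(d(l), g(c, l), g(j, c)), g(mix(c, c, l), mix(b, b, b, j)))), e)

Derivation:
Focus inside:  mix(mix(d(h(mix(g(j, c), mix(d(l), g(c, l))), g(mix(mix(c, c), l), mix(b, b, b, j)))), opp(l)), l)
Cancel:  l cancels
Collect terms:  d(h(mix(d(l), g(c, l), g(j, c)), g(mix(c, c, l), mix(b, b, b, j))))
Rebuild:  g(d(h(mix(d(l), g(c, l), g(j, c)), g(mix(c, c, l), mix(b, b, b, j)))), e)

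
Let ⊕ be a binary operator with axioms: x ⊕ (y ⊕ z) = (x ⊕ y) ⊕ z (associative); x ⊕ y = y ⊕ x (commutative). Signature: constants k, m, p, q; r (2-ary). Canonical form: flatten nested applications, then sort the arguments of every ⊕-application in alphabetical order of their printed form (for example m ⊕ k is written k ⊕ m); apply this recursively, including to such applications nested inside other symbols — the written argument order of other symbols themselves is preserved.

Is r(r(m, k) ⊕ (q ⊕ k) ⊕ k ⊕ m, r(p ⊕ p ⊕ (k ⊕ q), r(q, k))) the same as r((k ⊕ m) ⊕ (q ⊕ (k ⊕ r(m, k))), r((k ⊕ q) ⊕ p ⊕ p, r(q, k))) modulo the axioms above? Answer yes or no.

Answer: yes — both canonical forms are r(k ⊕ k ⊕ m ⊕ q ⊕ r(m, k), r(k ⊕ p ⊕ p ⊕ q, r(q, k)))

Derivation:
Left:  r(r(m, k) ⊕ (q ⊕ k) ⊕ k ⊕ m, r(p ⊕ p ⊕ (k ⊕ q), r(q, k)))
  Focus inside:  r(m, k) ⊕ (q ⊕ k) ⊕ k ⊕ m
  Un-nest:  r(m, k) ⊕ q ⊕ k ⊕ k ⊕ m
  Sort:  k ⊕ k ⊕ m ⊕ q ⊕ r(m, k)
  Put back:  r(k ⊕ k ⊕ m ⊕ q ⊕ r(m, k), r(k ⊕ p ⊕ p ⊕ q, r(q, k)))
Right:  r((k ⊕ m) ⊕ (q ⊕ (k ⊕ r(m, k))), r((k ⊕ q) ⊕ p ⊕ p, r(q, k)))
  Work inside:  (k ⊕ m) ⊕ (q ⊕ (k ⊕ r(m, k)))
  Un-nest:  k ⊕ m ⊕ q ⊕ k ⊕ r(m, k)
  Sort:  k ⊕ k ⊕ m ⊕ q ⊕ r(m, k)
  Rebuild:  r(k ⊕ k ⊕ m ⊕ q ⊕ r(m, k), r(k ⊕ p ⊕ p ⊕ q, r(q, k)))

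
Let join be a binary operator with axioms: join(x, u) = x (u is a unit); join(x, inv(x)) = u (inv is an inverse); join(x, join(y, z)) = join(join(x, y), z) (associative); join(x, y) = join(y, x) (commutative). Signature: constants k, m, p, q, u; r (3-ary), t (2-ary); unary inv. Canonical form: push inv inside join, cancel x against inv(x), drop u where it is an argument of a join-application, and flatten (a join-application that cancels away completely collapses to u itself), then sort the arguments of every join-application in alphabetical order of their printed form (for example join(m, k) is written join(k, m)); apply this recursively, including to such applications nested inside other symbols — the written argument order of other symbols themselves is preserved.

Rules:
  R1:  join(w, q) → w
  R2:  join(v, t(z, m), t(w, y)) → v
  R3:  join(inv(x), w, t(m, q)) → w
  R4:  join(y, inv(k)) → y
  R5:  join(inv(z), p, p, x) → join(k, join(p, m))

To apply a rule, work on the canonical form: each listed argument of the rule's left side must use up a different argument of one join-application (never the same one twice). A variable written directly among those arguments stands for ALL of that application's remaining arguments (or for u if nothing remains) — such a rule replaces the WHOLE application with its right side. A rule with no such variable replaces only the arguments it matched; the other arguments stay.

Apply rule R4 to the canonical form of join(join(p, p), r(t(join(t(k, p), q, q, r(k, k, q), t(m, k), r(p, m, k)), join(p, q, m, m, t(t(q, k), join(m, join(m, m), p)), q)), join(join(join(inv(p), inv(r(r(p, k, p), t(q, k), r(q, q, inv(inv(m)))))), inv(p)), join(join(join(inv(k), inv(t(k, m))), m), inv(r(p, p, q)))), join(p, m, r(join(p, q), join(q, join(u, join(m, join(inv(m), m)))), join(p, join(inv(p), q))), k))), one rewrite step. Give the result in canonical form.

Answer: join(p, p, r(t(join(q, q, r(k, k, q), r(p, m, k), t(k, p), t(m, k)), join(m, m, p, q, q, t(t(q, k), join(m, m, m, p)))), join(inv(p), inv(p), inv(r(p, p, q)), inv(r(r(p, k, p), t(q, k), r(q, q, m))), inv(t(k, m)), m), join(k, m, p, r(join(p, q), join(m, q), q))))

Derivation:
Canonical form:  join(p, p, r(t(join(q, q, r(k, k, q), r(p, m, k), t(k, p), t(m, k)), join(m, m, p, q, q, t(t(q, k), join(m, m, m, p)))), join(inv(k), inv(p), inv(p), inv(r(p, p, q)), inv(r(r(p, k, p), t(q, k), r(q, q, m))), inv(t(k, m)), m), join(k, m, p, r(join(p, q), join(m, q), q))))
Match R4:  consume inv(k);  y := join(inv(p), inv(p), inv(r(p, p, q)), inv(r(r(p, k, p), t(q, k), r(q, q, m))), inv(t(k, m)), m)
The variable takes the whole remainder — replace the entire application.
New term:  join(p, p, r(t(join(q, q, r(k, k, q), r(p, m, k), t(k, p), t(m, k)), join(m, m, p, q, q, t(t(q, k), join(m, m, m, p)))), join(inv(p), inv(p), inv(r(p, p, q)), inv(r(r(p, k, p), t(q, k), r(q, q, m))), inv(t(k, m)), m), join(k, m, p, r(join(p, q), join(m, q), q))))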